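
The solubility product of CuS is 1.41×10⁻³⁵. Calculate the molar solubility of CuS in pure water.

3.75×10⁻¹⁸ M

CuS(s) ⇌ Cu²⁺(aq) + S²⁻(aq)
With molar solubility s: [Cu²⁺] = s, [S²⁻] = s.
Ksp = [Cu²⁺][S²⁻] = s · s = s^2
s^2 = 1.41×10⁻³⁵
s = (1.41×10⁻³⁵)^(1/2) = 3.75×10⁻¹⁸ mol L⁻¹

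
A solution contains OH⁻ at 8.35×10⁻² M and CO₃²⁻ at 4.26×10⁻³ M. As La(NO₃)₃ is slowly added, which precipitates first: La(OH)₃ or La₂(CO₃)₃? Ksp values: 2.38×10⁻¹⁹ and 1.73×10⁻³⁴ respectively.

La(OH)₃

Precipitation begins when Q = Ksp.
For La(OH)₃: [La³⁺] = (Ksp/[OH⁻]^3) = 4.09×10⁻¹⁶ M
For La₂(CO₃)₃: [La³⁺] = (Ksp/[CO₃²⁻]^3)^(1/2) = 4.73×10⁻¹⁴ M
La(OH)₃ requires the lower [La³⁺], so it precipitates first.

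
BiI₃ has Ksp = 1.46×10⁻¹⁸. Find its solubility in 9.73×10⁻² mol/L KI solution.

BiI₃(s) ⇌ Bi³⁺(aq) + 3 I⁻(aq)
Let s be the solubility of BiI₃ here. The common ion gives [I⁻] ≈ 9.73×10⁻² mol/L, and [Bi³⁺] = s.
Ksp = [Bi³⁺][I⁻]^3 = s(9.73×10⁻²)^3
s = 1.46×10⁻¹⁸ / (9.73×10⁻²)^3 = 1.58×10⁻¹⁵
s = 1.58×10⁻¹⁵ mol/L

1.58×10⁻¹⁵ M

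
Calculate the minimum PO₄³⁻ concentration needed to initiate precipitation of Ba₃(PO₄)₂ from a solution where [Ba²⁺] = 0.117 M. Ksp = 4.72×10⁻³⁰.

5.43×10⁻¹⁴ M

Precipitation begins when Q = Ksp.
Ba₃(PO₄)₂(s) ⇌ 3 Ba²⁺(aq) + 2 PO₄³⁻(aq)
Ksp = [Ba²⁺]^3[PO₄³⁻]^2 = [PO₄³⁻]^2(0.117)^3
[PO₄³⁻]^2 = 4.72×10⁻³⁰ / (0.117)^3 = 2.95×10⁻²⁷
[PO₄³⁻] = 5.43×10⁻¹⁴ M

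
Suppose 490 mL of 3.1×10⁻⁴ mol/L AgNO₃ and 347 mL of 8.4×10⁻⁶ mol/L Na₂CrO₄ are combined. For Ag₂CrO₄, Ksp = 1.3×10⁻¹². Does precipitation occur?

After mixing, V = 490 mL + 347 mL = 837 mL.
[Ag⁺] = (3.1×10⁻⁴)(490)/837 = 1.8×10⁻⁴ mol/L
[CrO₄²⁻] = (8.4×10⁻⁶)(347)/837 = 3.5×10⁻⁶ mol/L
Q = [Ag⁺]^2[CrO₄²⁻] = 1.1×10⁻¹³
Q = 1.1×10⁻¹³ < Ksp = 1.3×10⁻¹², so the solution is unsaturated and no precipitate forms.

No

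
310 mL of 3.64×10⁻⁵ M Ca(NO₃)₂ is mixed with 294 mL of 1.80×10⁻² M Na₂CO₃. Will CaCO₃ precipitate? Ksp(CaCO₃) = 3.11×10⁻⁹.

Yes

The combined volume is 604 mL.
[Ca²⁺] = (3.64×10⁻⁵)(310)/604 = 1.87×10⁻⁵ M
[CO₃²⁻] = (1.80×10⁻²)(294)/604 = 8.76×10⁻³ M
Q = [Ca²⁺][CO₃²⁻] = 1.64×10⁻⁷
Because Q > Ksp (1.64×10⁻⁷ vs 3.11×10⁻⁹), a precipitate of CaCO₃ forms.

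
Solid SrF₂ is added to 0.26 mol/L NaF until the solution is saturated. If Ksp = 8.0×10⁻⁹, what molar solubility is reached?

1.2×10⁻⁷ M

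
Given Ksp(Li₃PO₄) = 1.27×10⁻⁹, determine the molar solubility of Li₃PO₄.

Li₃PO₄(s) ⇌ 3 Li⁺(aq) + PO₄³⁻(aq)
Let s be the molar solubility. Then [Li⁺] = 3s and [PO₄³⁻] = s.
Ksp = [Li⁺]^3[PO₄³⁻] = (3s)^3 · s = 27s^4
27s^4 = 1.27×10⁻⁹  ⇒  s^4 = 4.70×10⁻¹¹
s = 2.62×10⁻³ mol L⁻¹

2.62×10⁻³ M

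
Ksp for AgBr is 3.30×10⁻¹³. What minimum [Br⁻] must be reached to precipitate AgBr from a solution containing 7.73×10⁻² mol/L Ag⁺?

Each salt precipitates once Q = Ksp for that salt.
AgBr(s) ⇌ Ag⁺(aq) + Br⁻(aq)
Ksp = [Ag⁺][Br⁻] = [Br⁻](7.73×10⁻²)
[Br⁻] = 3.30×10⁻¹³ / (7.73×10⁻²) = 4.27×10⁻¹²
[Br⁻] = 4.27×10⁻¹² mol/L

4.27×10⁻¹² M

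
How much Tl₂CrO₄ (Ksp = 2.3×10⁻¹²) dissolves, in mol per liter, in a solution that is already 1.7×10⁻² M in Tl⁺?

Tl₂CrO₄(s) ⇌ 2 Tl⁺(aq) + CrO₄²⁻(aq)
Let s be the solubility of Tl₂CrO₄ here. The common ion gives [Tl⁺] ≈ 1.7×10⁻² M, and [CrO₄²⁻] = s.
Ksp = [Tl⁺]^2[CrO₄²⁻] = (1.7×10⁻²)^2s
s = 2.3×10⁻¹² / (1.7×10⁻²)^2 = 8.0×10⁻⁹
s = 8.0×10⁻⁹ M

8.0×10⁻⁹ M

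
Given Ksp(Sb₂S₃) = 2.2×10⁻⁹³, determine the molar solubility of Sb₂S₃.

Sb₂S₃(s) ⇌ 2 Sb³⁺(aq) + 3 S²⁻(aq)
For each mole of Sb₂S₃ that dissolves per liter, [Sb³⁺] = 2s and [S²⁻] = 3s; let s denote this solubility.
Ksp = [Sb³⁺]^2[S²⁻]^3 = (2s)^2 · (3s)^3 = 108s^5
108s^5 = 2.2×10⁻⁹³  ⇒  s^5 = 2.0×10⁻⁹⁵
s = 1.2×10⁻¹⁹ mol L⁻¹

1.2×10⁻¹⁹ M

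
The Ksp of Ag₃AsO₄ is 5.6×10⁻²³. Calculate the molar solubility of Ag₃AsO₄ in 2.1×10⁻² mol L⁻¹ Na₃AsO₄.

4.6×10⁻⁸ M

Ag₃AsO₄(s) ⇌ 3 Ag⁺(aq) + AsO₄³⁻(aq)
The solution already contains AsO₄³⁻ at 2.1×10⁻² mol L⁻¹. Let s be the molar solubility of Ag₃AsO₄.
[AsO₄³⁻] ≈ 2.1×10⁻² mol L⁻¹ (common ion dominates); [Ag⁺] = 3s.
Ksp = [Ag⁺]^3[AsO₄³⁻] = (3s)^3(2.1×10⁻²)
(3s)^3 = 5.6×10⁻²³ / (2.1×10⁻²) = 2.7×10⁻²¹
s = 4.6×10⁻⁸ mol L⁻¹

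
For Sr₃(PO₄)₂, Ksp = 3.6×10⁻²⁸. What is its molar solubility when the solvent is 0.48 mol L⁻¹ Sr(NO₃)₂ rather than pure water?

Sr₃(PO₄)₂(s) ⇌ 3 Sr²⁺(aq) + 2 PO₄³⁻(aq)
With Sr²⁺ already at 0.48 mol L⁻¹ and s small, take [Sr²⁺] ≈ 0.48 mol L⁻¹ and [PO₄³⁻] = 2s.
Ksp = [Sr²⁺]^3[PO₄³⁻]^2 = (0.48)^3(2s)^2
(2s)^2 = 3.6×10⁻²⁸ / (0.48)^3 = 3.3×10⁻²⁷
s = 2.9×10⁻¹⁴ mol L⁻¹

2.9×10⁻¹⁴ M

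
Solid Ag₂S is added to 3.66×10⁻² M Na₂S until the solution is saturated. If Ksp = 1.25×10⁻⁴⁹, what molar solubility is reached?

9.24×10⁻²⁵ M

Ag₂S(s) ⇌ 2 Ag⁺(aq) + S²⁻(aq)
With S²⁻ already at 3.66×10⁻² M and s small, take [S²⁻] ≈ 3.66×10⁻² M and [Ag⁺] = 2s.
Ksp = [Ag⁺]^2[S²⁻] = (2s)^2(3.66×10⁻²)
(2s)^2 = 1.25×10⁻⁴⁹ / (3.66×10⁻²) = 3.42×10⁻⁴⁸
s = 9.24×10⁻²⁵ M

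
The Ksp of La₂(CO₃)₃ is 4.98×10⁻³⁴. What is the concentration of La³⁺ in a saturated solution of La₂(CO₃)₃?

1.71×10⁻⁷ M

La₂(CO₃)₃(s) ⇌ 2 La³⁺(aq) + 3 CO₃²⁻(aq)
If s mol/L of La₂(CO₃)₃ dissolves, [La³⁺] = 2s and [CO₃²⁻] = 3s.
Ksp = [La³⁺]^2[CO₃²⁻]^3 = (2s)^2 · (3s)^3 = 108s^5 = 4.98×10⁻³⁴
s = 8.57×10⁻⁸ mol/L
[La³⁺] = 2s = 1.71×10⁻⁷ mol/L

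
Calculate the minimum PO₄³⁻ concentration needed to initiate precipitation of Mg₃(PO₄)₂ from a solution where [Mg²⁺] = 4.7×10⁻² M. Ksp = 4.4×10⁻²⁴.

Precipitation begins when Q = Ksp.
Mg₃(PO₄)₂(s) ⇌ 3 Mg²⁺(aq) + 2 PO₄³⁻(aq)
Ksp = [Mg²⁺]^3[PO₄³⁻]^2 = [PO₄³⁻]^2(4.7×10⁻²)^3
[PO₄³⁻]^2 = 4.4×10⁻²⁴ / (4.7×10⁻²)^3 = 4.2×10⁻²⁰
[PO₄³⁻] = 2.1×10⁻¹⁰ M

2.1×10⁻¹⁰ M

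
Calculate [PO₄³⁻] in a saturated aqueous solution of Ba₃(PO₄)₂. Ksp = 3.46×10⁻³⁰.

Ba₃(PO₄)₂(s) ⇌ 3 Ba²⁺(aq) + 2 PO₄³⁻(aq)
Call the molar solubility s, so that [Ba²⁺] = 3s and [PO₄³⁻] = 2s.
Ksp = [Ba²⁺]^3[PO₄³⁻]^2 = (3s)^3 · (2s)^2 = 108s^5 = 3.46×10⁻³⁰
s = 5.02×10⁻⁷ mol L⁻¹
[PO₄³⁻] = 2s = 1.00×10⁻⁶ mol L⁻¹

1.00×10⁻⁶ M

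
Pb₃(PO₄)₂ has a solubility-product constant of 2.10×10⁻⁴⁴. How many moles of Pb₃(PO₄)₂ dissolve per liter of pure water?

Pb₃(PO₄)₂(s) ⇌ 3 Pb²⁺(aq) + 2 PO₄³⁻(aq)
If s mol/L of Pb₃(PO₄)₂ dissolves, [Pb²⁺] = 3s and [PO₄³⁻] = 2s.
Ksp = [Pb²⁺]^3[PO₄³⁻]^2 = (3s)^3 · (2s)^2 = 108s^5
108s^5 = 2.10×10⁻⁴⁴  ⇒  s^5 = 1.94×10⁻⁴⁶
s = (1.94×10⁻⁴⁶)^(1/5) = 7.21×10⁻¹⁰ M

7.21×10⁻¹⁰ M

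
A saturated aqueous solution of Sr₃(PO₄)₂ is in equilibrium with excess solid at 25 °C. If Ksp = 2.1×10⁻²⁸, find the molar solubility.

1.1×10⁻⁶ M

Sr₃(PO₄)₂(s) ⇌ 3 Sr²⁺(aq) + 2 PO₄³⁻(aq)
Call the molar solubility s, so that [Sr²⁺] = 3s and [PO₄³⁻] = 2s.
Ksp = [Sr²⁺]^3[PO₄³⁻]^2 = (3s)^3 · (2s)^2 = 108s^5
108s^5 = 2.1×10⁻²⁸  ⇒  s^5 = 1.9×10⁻³⁰
s = 1.1×10⁻⁶ M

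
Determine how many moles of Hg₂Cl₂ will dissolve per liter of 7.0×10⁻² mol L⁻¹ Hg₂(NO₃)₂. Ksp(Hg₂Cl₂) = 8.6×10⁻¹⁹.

1.8×10⁻⁹ M

Hg₂Cl₂(s) ⇌ Hg₂²⁺(aq) + 2 Cl⁻(aq)
Hg₂²⁺ is already present at 7.0×10⁻² mol L⁻¹. If s mol/L of Hg₂Cl₂ dissolves, [Cl⁻] = 2s while [Hg₂²⁺] ≈ 7.0×10⁻² mol L⁻¹.
Ksp = [Hg₂²⁺][Cl⁻]^2 = (7.0×10⁻²)(2s)^2
(2s)^2 = 8.6×10⁻¹⁹ / (7.0×10⁻²) = 1.2×10⁻¹⁷
s = 1.8×10⁻⁹ mol L⁻¹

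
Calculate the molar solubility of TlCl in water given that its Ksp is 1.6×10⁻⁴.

1.3×10⁻² M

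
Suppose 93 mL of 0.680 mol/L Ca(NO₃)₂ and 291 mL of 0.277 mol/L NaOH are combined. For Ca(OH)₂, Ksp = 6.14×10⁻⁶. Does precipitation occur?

Total volume after mixing = 93 + 291 = 384 mL.
[Ca²⁺] = (0.680)(93)/384 = 0.165 mol/L
[OH⁻] = (0.277)(291)/384 = 0.210 mol/L
Q = [Ca²⁺][OH⁻]^2 = 7.26×10⁻³
Because Q > Ksp (7.26×10⁻³ vs 6.14×10⁻⁶), a precipitate of Ca(OH)₂ forms.

Yes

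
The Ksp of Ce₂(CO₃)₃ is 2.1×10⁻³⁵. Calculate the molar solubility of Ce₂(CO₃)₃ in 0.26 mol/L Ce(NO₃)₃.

2.3×10⁻¹² M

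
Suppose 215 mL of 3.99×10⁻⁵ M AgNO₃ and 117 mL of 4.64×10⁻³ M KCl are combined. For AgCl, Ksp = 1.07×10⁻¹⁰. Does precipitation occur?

Yes

After mixing, V = 215 mL + 117 mL = 332 mL.
[Ag⁺] = (3.99×10⁻⁵)(215)/332 = 2.58×10⁻⁵ M
[Cl⁻] = (4.64×10⁻³)(117)/332 = 1.64×10⁻³ M
Q = [Ag⁺][Cl⁻] = 4.23×10⁻⁸
Q = 4.23×10⁻⁸ > Ksp = 1.07×10⁻¹⁰, so the solution is supersaturated and AgCl precipitates.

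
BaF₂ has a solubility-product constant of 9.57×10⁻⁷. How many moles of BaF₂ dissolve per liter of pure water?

6.21×10⁻³ M

BaF₂(s) ⇌ Ba²⁺(aq) + 2 F⁻(aq)
With molar solubility s: [Ba²⁺] = s, [F⁻] = 2s.
Ksp = [Ba²⁺][F⁻]^2 = s · (2s)^2 = 4s^3
4s^3 = 9.57×10⁻⁷  ⇒  s^3 = 2.39×10⁻⁷
s = 6.21×10⁻³ mol L⁻¹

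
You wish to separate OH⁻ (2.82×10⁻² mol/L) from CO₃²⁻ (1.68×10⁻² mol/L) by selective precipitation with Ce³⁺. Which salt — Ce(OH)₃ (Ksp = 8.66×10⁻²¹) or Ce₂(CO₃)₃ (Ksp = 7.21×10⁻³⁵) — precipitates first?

Ce(OH)₃

The threshold for precipitation is Q = Ksp.
For Ce(OH)₃: [Ce³⁺] = (Ksp/[OH⁻]^3) = 3.86×10⁻¹⁶ mol/L
For Ce₂(CO₃)₃: [Ce³⁺] = (Ksp/[CO₃²⁻]^3)^(1/2) = 3.90×10⁻¹⁵ mol/L
The smaller threshold [Ce³⁺] is reached first, so Ce(OH)₃ precipitates first.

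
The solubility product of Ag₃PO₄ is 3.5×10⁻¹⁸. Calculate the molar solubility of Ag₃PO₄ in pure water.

Ag₃PO₄(s) ⇌ 3 Ag⁺(aq) + PO₄³⁻(aq)
Let s be the molar solubility. Then [Ag⁺] = 3s and [PO₄³⁻] = s.
Ksp = [Ag⁺]^3[PO₄³⁻] = (3s)^3 · s = 27s^4
27s^4 = 3.5×10⁻¹⁸  ⇒  s^4 = 1.3×10⁻¹⁹
s = (1.3×10⁻¹⁹)^(1/4) = 1.9×10⁻⁵ mol/L

1.9×10⁻⁵ M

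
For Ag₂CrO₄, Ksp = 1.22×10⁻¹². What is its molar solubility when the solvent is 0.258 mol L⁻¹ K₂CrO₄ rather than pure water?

1.09×10⁻⁶ M

Ag₂CrO₄(s) ⇌ 2 Ag⁺(aq) + CrO₄²⁻(aq)
The solution already contains CrO₄²⁻ at 0.258 mol L⁻¹. Let s be the molar solubility of Ag₂CrO₄.
[CrO₄²⁻] ≈ 0.258 mol L⁻¹ (common ion dominates); [Ag⁺] = 2s.
Ksp = [Ag⁺]^2[CrO₄²⁻] = (2s)^2(0.258)
(2s)^2 = 1.22×10⁻¹² / (0.258) = 4.73×10⁻¹²
s = 1.09×10⁻⁶ mol L⁻¹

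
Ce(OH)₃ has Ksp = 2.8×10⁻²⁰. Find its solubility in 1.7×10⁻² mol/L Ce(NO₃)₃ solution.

Ce(OH)₃(s) ⇌ Ce³⁺(aq) + 3 OH⁻(aq)
Let s be the solubility of Ce(OH)₃ here. The common ion gives [Ce³⁺] ≈ 1.7×10⁻² mol/L, and [OH⁻] = 3s.
Ksp = [Ce³⁺][OH⁻]^3 = (1.7×10⁻²)(3s)^3
(3s)^3 = 2.8×10⁻²⁰ / (1.7×10⁻²) = 1.6×10⁻¹⁸
s = 3.9×10⁻⁷ mol/L

3.9×10⁻⁷ M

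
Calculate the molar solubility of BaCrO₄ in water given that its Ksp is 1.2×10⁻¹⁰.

BaCrO₄(s) ⇌ Ba²⁺(aq) + CrO₄²⁻(aq)
Let s be the molar solubility. Then [Ba²⁺] = s and [CrO₄²⁻] = s.
Ksp = [Ba²⁺][CrO₄²⁻] = s · s = s^2
s^2 = 1.2×10⁻¹⁰
s = 1.1×10⁻⁵ M

1.1×10⁻⁵ M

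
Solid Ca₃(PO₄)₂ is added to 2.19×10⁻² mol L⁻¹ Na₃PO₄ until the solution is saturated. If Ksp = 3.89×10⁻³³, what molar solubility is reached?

6.70×10⁻¹¹ M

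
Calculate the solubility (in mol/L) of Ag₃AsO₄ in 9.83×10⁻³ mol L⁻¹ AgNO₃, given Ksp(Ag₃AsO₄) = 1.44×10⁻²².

Ag₃AsO₄(s) ⇌ 3 Ag⁺(aq) + AsO₄³⁻(aq)
Ag⁺ is already present at 9.83×10⁻³ mol L⁻¹. If s mol/L of Ag₃AsO₄ dissolves, [AsO₄³⁻] = s while [Ag⁺] ≈ 9.83×10⁻³ mol L⁻¹.
Ksp = [Ag⁺]^3[AsO₄³⁻] = (9.83×10⁻³)^3s
s = 1.44×10⁻²² / (9.83×10⁻³)^3 = 1.52×10⁻¹⁶
s = 1.52×10⁻¹⁶ mol L⁻¹

1.52×10⁻¹⁶ M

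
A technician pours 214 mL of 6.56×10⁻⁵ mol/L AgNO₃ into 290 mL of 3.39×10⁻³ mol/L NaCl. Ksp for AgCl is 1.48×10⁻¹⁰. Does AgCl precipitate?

After mixing, V = 214 mL + 290 mL = 504 mL.
[Ag⁺] = (6.56×10⁻⁵)(214)/504 = 2.79×10⁻⁵ mol/L
[Cl⁻] = (3.39×10⁻³)(290)/504 = 1.95×10⁻³ mol/L
Q = [Ag⁺][Cl⁻] = 5.43×10⁻⁸
Because Q > Ksp (5.43×10⁻⁸ vs 1.48×10⁻¹⁰), a precipitate of AgCl forms.

Yes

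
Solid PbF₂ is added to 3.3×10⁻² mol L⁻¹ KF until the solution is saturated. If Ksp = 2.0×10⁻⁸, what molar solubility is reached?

PbF₂(s) ⇌ Pb²⁺(aq) + 2 F⁻(aq)
The solution already contains F⁻ at 3.3×10⁻² mol L⁻¹. Let s be the molar solubility of PbF₂.
[F⁻] ≈ 3.3×10⁻² mol L⁻¹ (common ion dominates); [Pb²⁺] = s.
Ksp = [Pb²⁺][F⁻]^2 = s(3.3×10⁻²)^2
s = 2.0×10⁻⁸ / (3.3×10⁻²)^2 = 1.8×10⁻⁵
s = 1.8×10⁻⁵ mol L⁻¹

1.8×10⁻⁵ M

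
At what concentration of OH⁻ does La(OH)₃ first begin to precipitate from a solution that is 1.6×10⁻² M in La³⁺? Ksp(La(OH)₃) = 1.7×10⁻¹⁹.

2.2×10⁻⁶ M

The threshold for precipitation is Q = Ksp.
La(OH)₃(s) ⇌ La³⁺(aq) + 3 OH⁻(aq)
Ksp = [La³⁺][OH⁻]^3 = [OH⁻]^3(1.6×10⁻²)
[OH⁻]^3 = 1.7×10⁻¹⁹ / (1.6×10⁻²) = 1.1×10⁻¹⁷
[OH⁻] = 2.2×10⁻⁶ M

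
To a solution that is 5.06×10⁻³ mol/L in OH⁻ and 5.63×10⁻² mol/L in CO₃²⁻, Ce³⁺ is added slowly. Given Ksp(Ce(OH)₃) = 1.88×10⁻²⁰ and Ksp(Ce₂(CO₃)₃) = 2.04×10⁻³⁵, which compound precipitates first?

Ce₂(CO₃)₃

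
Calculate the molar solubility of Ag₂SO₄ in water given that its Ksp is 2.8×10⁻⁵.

1.9×10⁻² M

Ag₂SO₄(s) ⇌ 2 Ag⁺(aq) + SO₄²⁻(aq)
Let s be the molar solubility. Then [Ag⁺] = 2s and [SO₄²⁻] = s.
Ksp = [Ag⁺]^2[SO₄²⁻] = (2s)^2 · s = 4s^3
4s^3 = 2.8×10⁻⁵  ⇒  s^3 = 7.0×10⁻⁶
s = (7.0×10⁻⁶)^(1/3) = 1.9×10⁻² mol L⁻¹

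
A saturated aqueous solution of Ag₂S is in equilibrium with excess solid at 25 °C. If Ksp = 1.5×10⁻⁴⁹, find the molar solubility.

3.3×10⁻¹⁷ M

Ag₂S(s) ⇌ 2 Ag⁺(aq) + S²⁻(aq)
If s mol/L of Ag₂S dissolves, [Ag⁺] = 2s and [S²⁻] = s.
Ksp = [Ag⁺]^2[S²⁻] = (2s)^2 · s = 4s^3
4s^3 = 1.5×10⁻⁴⁹  ⇒  s^3 = 3.8×10⁻⁵⁰
s = (3.8×10⁻⁵⁰)^(1/3) = 3.3×10⁻¹⁷ mol/L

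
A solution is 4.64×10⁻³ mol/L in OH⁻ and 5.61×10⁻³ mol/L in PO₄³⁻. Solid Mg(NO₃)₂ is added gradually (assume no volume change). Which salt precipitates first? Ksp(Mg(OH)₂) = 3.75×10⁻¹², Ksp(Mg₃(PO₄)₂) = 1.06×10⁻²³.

Mg(OH)₂

Each salt precipitates once Q = Ksp for that salt.
For Mg(OH)₂: [Mg²⁺] = (Ksp/[OH⁻]^2) = 1.74×10⁻⁷ mol/L
For Mg₃(PO₄)₂: [Mg²⁺] = (Ksp/[PO₄³⁻]^2)^(1/3) = 6.96×10⁻⁷ mol/L
Mg(OH)₂ requires the lower [Mg²⁺], so it precipitates first.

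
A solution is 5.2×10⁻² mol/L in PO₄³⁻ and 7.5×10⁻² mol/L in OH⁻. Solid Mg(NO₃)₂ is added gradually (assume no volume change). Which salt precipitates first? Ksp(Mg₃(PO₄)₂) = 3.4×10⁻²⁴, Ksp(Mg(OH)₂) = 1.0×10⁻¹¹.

Precipitation of each salt begins when its ion product equals Ksp.
For Mg₃(PO₄)₂: [Mg²⁺] = (Ksp/[PO₄³⁻]^2)^(1/3) = 1.1×10⁻⁷ mol/L
For Mg(OH)₂: [Mg²⁺] = (Ksp/[OH⁻]^2) = 1.8×10⁻⁹ mol/L
Since Mg(OH)₂ needs less Mg²⁺ to reach saturation, it precipitates first.

Mg(OH)₂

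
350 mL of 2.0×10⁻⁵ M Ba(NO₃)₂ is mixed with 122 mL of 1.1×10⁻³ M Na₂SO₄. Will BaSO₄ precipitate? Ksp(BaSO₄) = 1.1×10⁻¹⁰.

Total volume after mixing = 350 + 122 = 472 mL.
[Ba²⁺] = (2.0×10⁻⁵)(350)/472 = 1.5×10⁻⁵ M
[SO₄²⁻] = (1.1×10⁻³)(122)/472 = 2.8×10⁻⁴ M
Q = [Ba²⁺][SO₄²⁻] = 4.2×10⁻⁹
Since Q (4.2×10⁻⁹) exceeds Ksp (1.1×10⁻¹⁰), BaSO₄ will precipitate.

Yes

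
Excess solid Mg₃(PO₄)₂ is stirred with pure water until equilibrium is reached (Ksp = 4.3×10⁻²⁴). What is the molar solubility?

Mg₃(PO₄)₂(s) ⇌ 3 Mg²⁺(aq) + 2 PO₄³⁻(aq)
Let s be the molar solubility. Then [Mg²⁺] = 3s and [PO₄³⁻] = 2s.
Ksp = [Mg²⁺]^3[PO₄³⁻]^2 = (3s)^3 · (2s)^2 = 108s^5
108s^5 = 4.3×10⁻²⁴  ⇒  s^5 = 4.0×10⁻²⁶
s = 8.3×10⁻⁶ mol L⁻¹

8.3×10⁻⁶ M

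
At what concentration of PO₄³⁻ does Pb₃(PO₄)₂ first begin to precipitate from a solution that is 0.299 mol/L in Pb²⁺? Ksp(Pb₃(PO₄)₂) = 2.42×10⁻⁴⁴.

Precipitation of each salt begins when its ion product equals Ksp.
Pb₃(PO₄)₂(s) ⇌ 3 Pb²⁺(aq) + 2 PO₄³⁻(aq)
Ksp = [Pb²⁺]^3[PO₄³⁻]^2 = [PO₄³⁻]^2(0.299)^3
[PO₄³⁻]^2 = 2.42×10⁻⁴⁴ / (0.299)^3 = 9.05×10⁻⁴³
[PO₄³⁻] = 9.51×10⁻²² mol/L

9.51×10⁻²² M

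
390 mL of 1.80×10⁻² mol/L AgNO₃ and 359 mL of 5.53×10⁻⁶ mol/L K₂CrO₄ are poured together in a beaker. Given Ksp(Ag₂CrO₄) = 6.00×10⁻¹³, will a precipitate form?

After mixing, V = 390 mL + 359 mL = 749 mL.
[Ag⁺] = (1.80×10⁻²)(390)/749 = 9.37×10⁻³ mol/L
[CrO₄²⁻] = (5.53×10⁻⁶)(359)/749 = 2.65×10⁻⁶ mol/L
Q = [Ag⁺]^2[CrO₄²⁻] = 2.33×10⁻¹⁰
Since Q (2.33×10⁻¹⁰) exceeds Ksp (6.00×10⁻¹³), Ag₂CrO₄ will precipitate.

Yes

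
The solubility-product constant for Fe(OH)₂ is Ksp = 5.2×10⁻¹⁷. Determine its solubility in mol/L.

2.4×10⁻⁶ M

Fe(OH)₂(s) ⇌ Fe²⁺(aq) + 2 OH⁻(aq)
For each mole of Fe(OH)₂ that dissolves per liter, [Fe²⁺] = s and [OH⁻] = 2s; let s denote this solubility.
Ksp = [Fe²⁺][OH⁻]^2 = s · (2s)^2 = 4s^3
4s^3 = 5.2×10⁻¹⁷  ⇒  s^3 = 1.3×10⁻¹⁷
s = (1.3×10⁻¹⁷)^(1/3) = 2.4×10⁻⁶ mol L⁻¹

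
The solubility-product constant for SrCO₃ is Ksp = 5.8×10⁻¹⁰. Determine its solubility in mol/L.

2.4×10⁻⁵ M

SrCO₃(s) ⇌ Sr²⁺(aq) + CO₃²⁻(aq)
With molar solubility s: [Sr²⁺] = s, [CO₃²⁻] = s.
Ksp = [Sr²⁺][CO₃²⁻] = s · s = s^2
s^2 = 5.8×10⁻¹⁰
Taking the 2nd root, s = 2.4×10⁻⁵ M.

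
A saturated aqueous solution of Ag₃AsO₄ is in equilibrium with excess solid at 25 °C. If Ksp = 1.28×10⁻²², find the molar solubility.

Ag₃AsO₄(s) ⇌ 3 Ag⁺(aq) + AsO₄³⁻(aq)
For each mole of Ag₃AsO₄ that dissolves per liter, [Ag⁺] = 3s and [AsO₄³⁻] = s; let s denote this solubility.
Ksp = [Ag⁺]^3[AsO₄³⁻] = (3s)^3 · s = 27s^4
27s^4 = 1.28×10⁻²²  ⇒  s^4 = 4.74×10⁻²⁴
Taking the 4th root, s = 1.48×10⁻⁶ M.

1.48×10⁻⁶ M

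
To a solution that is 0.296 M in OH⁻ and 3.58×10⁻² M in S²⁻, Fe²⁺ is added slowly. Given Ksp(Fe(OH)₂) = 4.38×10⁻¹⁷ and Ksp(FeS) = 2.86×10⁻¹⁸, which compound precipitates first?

FeS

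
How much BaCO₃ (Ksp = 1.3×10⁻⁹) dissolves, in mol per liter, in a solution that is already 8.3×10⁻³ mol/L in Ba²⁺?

1.6×10⁻⁷ M

BaCO₃(s) ⇌ Ba²⁺(aq) + CO₃²⁻(aq)
Let s be the solubility of BaCO₃ here. The common ion gives [Ba²⁺] ≈ 8.3×10⁻³ mol/L, and [CO₃²⁻] = s.
Ksp = [Ba²⁺][CO₃²⁻] = (8.3×10⁻³)s
s = 1.3×10⁻⁹ / (8.3×10⁻³) = 1.6×10⁻⁷
s = 1.6×10⁻⁷ mol/L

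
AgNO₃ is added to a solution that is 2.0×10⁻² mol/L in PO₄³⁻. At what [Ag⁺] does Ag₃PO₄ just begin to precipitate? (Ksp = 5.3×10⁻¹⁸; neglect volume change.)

6.4×10⁻⁶ M

Precipitation begins when Q = Ksp.
Ag₃PO₄(s) ⇌ 3 Ag⁺(aq) + PO₄³⁻(aq)
Ksp = [Ag⁺]^3[PO₄³⁻] = [Ag⁺]^3(2.0×10⁻²)
[Ag⁺]^3 = 5.3×10⁻¹⁸ / (2.0×10⁻²) = 2.7×10⁻¹⁶
[Ag⁺] = 6.4×10⁻⁶ mol/L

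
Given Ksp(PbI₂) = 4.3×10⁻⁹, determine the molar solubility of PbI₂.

PbI₂(s) ⇌ Pb²⁺(aq) + 2 I⁻(aq)
Call the molar solubility s, so that [Pb²⁺] = s and [I⁻] = 2s.
Ksp = [Pb²⁺][I⁻]^2 = s · (2s)^2 = 4s^3
4s^3 = 4.3×10⁻⁹  ⇒  s^3 = 1.1×10⁻⁹
s = 1.0×10⁻³ mol L⁻¹

1.0×10⁻³ M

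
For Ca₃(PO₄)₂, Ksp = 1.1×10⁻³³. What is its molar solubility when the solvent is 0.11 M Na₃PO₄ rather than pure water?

Ca₃(PO₄)₂(s) ⇌ 3 Ca²⁺(aq) + 2 PO₄³⁻(aq)
PO₄³⁻ is already present at 0.11 M. If s mol/L of Ca₃(PO₄)₂ dissolves, [Ca²⁺] = 3s while [PO₄³⁻] ≈ 0.11 M.
Ksp = [Ca²⁺]^3[PO₄³⁻]^2 = (3s)^3(0.11)^2
(3s)^3 = 1.1×10⁻³³ / (0.11)^2 = 9.1×10⁻³²
s = 1.5×10⁻¹¹ M

1.5×10⁻¹¹ M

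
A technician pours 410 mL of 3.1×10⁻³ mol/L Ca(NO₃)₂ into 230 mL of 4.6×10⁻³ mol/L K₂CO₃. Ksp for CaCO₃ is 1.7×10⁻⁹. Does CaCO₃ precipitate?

Yes

After mixing, V = 410 mL + 230 mL = 640 mL.
[Ca²⁺] = (3.1×10⁻³)(410)/640 = 2.0×10⁻³ mol/L
[CO₃²⁻] = (4.6×10⁻³)(230)/640 = 1.7×10⁻³ mol/L
Q = [Ca²⁺][CO₃²⁻] = 3.3×10⁻⁶
Q = 3.3×10⁻⁶ > Ksp = 1.7×10⁻⁹, so the solution is supersaturated and CaCO₃ precipitates.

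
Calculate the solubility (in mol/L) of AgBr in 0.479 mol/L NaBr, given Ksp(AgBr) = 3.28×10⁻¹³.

6.85×10⁻¹³ M

AgBr(s) ⇌ Ag⁺(aq) + Br⁻(aq)
With Br⁻ already at 0.479 mol/L and s small, take [Br⁻] ≈ 0.479 mol/L and [Ag⁺] = s.
Ksp = [Ag⁺][Br⁻] = s(0.479)
s = 3.28×10⁻¹³ / (0.479) = 6.85×10⁻¹³
s = 6.85×10⁻¹³ mol/L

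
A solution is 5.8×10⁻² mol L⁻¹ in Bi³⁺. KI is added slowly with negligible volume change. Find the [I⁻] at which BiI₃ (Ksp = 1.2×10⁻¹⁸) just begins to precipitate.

A salt starts to precipitate once the ion product Q reaches its Ksp.
BiI₃(s) ⇌ Bi³⁺(aq) + 3 I⁻(aq)
Ksp = [Bi³⁺][I⁻]^3 = [I⁻]^3(5.8×10⁻²)
[I⁻]^3 = 1.2×10⁻¹⁸ / (5.8×10⁻²) = 2.1×10⁻¹⁷
[I⁻] = 2.7×10⁻⁶ mol L⁻¹

2.7×10⁻⁶ M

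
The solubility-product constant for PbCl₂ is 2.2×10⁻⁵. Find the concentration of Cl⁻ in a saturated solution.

PbCl₂(s) ⇌ Pb²⁺(aq) + 2 Cl⁻(aq)
If s mol/L of PbCl₂ dissolves, [Pb²⁺] = s and [Cl⁻] = 2s.
Ksp = [Pb²⁺][Cl⁻]^2 = s · (2s)^2 = 4s^3 = 2.2×10⁻⁵
s = 1.8×10⁻² mol/L
[Cl⁻] = 2s = 3.5×10⁻² mol/L

3.5×10⁻² M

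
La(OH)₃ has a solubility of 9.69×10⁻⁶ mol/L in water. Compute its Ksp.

Ksp = 2.38×10⁻¹⁹

La(OH)₃(s) ⇌ La³⁺(aq) + 3 OH⁻(aq)
Let s be the molar solubility. Then [La³⁺] = s and [OH⁻] = 3s.
Ksp = [La³⁺][OH⁻]^3 = s · (3s)^3 = 27s^4
Ksp = 27 × (9.69×10⁻⁶)^4 = 2.38×10⁻¹⁹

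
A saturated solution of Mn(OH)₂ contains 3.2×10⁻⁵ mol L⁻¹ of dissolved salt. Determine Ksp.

Ksp = 1.3×10⁻¹³

Mn(OH)₂(s) ⇌ Mn²⁺(aq) + 2 OH⁻(aq)
Call the molar solubility s, so that [Mn²⁺] = s and [OH⁻] = 2s.
Ksp = [Mn²⁺][OH⁻]^2 = s · (2s)^2 = 4s^3
Ksp = 4 × (3.2×10⁻⁵)^3 = 1.3×10⁻¹³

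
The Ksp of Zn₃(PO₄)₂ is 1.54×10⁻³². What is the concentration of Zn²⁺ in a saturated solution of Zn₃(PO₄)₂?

5.10×10⁻⁷ M

Zn₃(PO₄)₂(s) ⇌ 3 Zn²⁺(aq) + 2 PO₄³⁻(aq)
With molar solubility s: [Zn²⁺] = 3s, [PO₄³⁻] = 2s.
Ksp = [Zn²⁺]^3[PO₄³⁻]^2 = (3s)^3 · (2s)^2 = 108s^5 = 1.54×10⁻³²
s = 1.70×10⁻⁷ M
[Zn²⁺] = 3s = 5.10×10⁻⁷ M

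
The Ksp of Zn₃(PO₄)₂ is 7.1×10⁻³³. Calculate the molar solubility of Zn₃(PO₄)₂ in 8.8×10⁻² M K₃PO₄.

Zn₃(PO₄)₂(s) ⇌ 3 Zn²⁺(aq) + 2 PO₄³⁻(aq)
The solution already contains PO₄³⁻ at 8.8×10⁻² M. Let s be the molar solubility of Zn₃(PO₄)₂.
[PO₄³⁻] ≈ 8.8×10⁻² M (common ion dominates); [Zn²⁺] = 3s.
Ksp = [Zn²⁺]^3[PO₄³⁻]^2 = (3s)^3(8.8×10⁻²)^2
(3s)^3 = 7.1×10⁻³³ / (8.8×10⁻²)^2 = 9.2×10⁻³¹
s = 3.2×10⁻¹¹ M

3.2×10⁻¹¹ M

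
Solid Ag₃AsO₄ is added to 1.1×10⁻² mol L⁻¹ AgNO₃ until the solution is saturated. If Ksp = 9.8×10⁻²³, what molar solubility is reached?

7.4×10⁻¹⁷ M

Ag₃AsO₄(s) ⇌ 3 Ag⁺(aq) + AsO₄³⁻(aq)
Ag⁺ is already present at 1.1×10⁻² mol L⁻¹. If s mol/L of Ag₃AsO₄ dissolves, [AsO₄³⁻] = s while [Ag⁺] ≈ 1.1×10⁻² mol L⁻¹.
Ksp = [Ag⁺]^3[AsO₄³⁻] = (1.1×10⁻²)^3s
s = 9.8×10⁻²³ / (1.1×10⁻²)^3 = 7.4×10⁻¹⁷
s = 7.4×10⁻¹⁷ mol L⁻¹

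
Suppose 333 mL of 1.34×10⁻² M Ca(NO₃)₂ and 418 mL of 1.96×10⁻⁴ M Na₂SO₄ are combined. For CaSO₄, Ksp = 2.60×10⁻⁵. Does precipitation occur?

No

The combined volume is 751 mL.
[Ca²⁺] = (1.34×10⁻²)(333)/751 = 5.94×10⁻³ M
[SO₄²⁻] = (1.96×10⁻⁴)(418)/751 = 1.09×10⁻⁴ M
Q = [Ca²⁺][SO₄²⁻] = 6.48×10⁻⁷
Q = 6.48×10⁻⁷ < Ksp = 2.60×10⁻⁵, so the solution is unsaturated and no precipitate forms.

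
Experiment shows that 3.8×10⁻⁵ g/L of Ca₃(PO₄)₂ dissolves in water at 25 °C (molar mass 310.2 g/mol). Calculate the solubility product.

Ksp = 3.0×10⁻³³

Molar solubility s = (3.8×10⁻⁵ g/L) / (310.2 g/mol) = 1.225×10⁻⁷ mol/L
Ca₃(PO₄)₂(s) ⇌ 3 Ca²⁺(aq) + 2 PO₄³⁻(aq)
Call the molar solubility s, so that [Ca²⁺] = 3s and [PO₄³⁻] = 2s.
Ksp = [Ca²⁺]^3[PO₄³⁻]^2 = (3s)^3 · (2s)^2 = 108s^5
Ksp = 108 × (1.225×10⁻⁷)^5 = 3.0×10⁻³³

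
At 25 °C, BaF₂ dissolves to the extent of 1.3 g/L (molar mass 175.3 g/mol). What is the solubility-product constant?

Ksp = 1.6×10⁻⁶

Molar solubility s = (1.3 g/L) / (175.3 g/mol) = 7.416×10⁻³ mol/L
BaF₂(s) ⇌ Ba²⁺(aq) + 2 F⁻(aq)
For each mole of BaF₂ that dissolves per liter, [Ba²⁺] = s and [F⁻] = 2s; let s denote this solubility.
Ksp = [Ba²⁺][F⁻]^2 = s · (2s)^2 = 4s^3
Ksp = 4 × (7.416×10⁻³)^3 = 1.6×10⁻⁶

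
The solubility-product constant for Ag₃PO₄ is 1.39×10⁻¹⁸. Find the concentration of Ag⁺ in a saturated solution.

Ag₃PO₄(s) ⇌ 3 Ag⁺(aq) + PO₄³⁻(aq)
If s mol/L of Ag₃PO₄ dissolves, [Ag⁺] = 3s and [PO₄³⁻] = s.
Ksp = [Ag⁺]^3[PO₄³⁻] = (3s)^3 · s = 27s^4 = 1.39×10⁻¹⁸
s = 1.51×10⁻⁵ M
[Ag⁺] = 3s = 4.52×10⁻⁵ M

4.52×10⁻⁵ M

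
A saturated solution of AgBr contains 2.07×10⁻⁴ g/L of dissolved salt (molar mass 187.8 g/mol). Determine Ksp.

Ksp = 1.21×10⁻¹²

s = (2.07×10⁻⁴ g L⁻¹)/(187.8 g mol⁻¹) = 1.1022×10⁻⁶ M
AgBr(s) ⇌ Ag⁺(aq) + Br⁻(aq)
If s mol/L of AgBr dissolves, [Ag⁺] = s and [Br⁻] = s.
Ksp = [Ag⁺][Br⁻] = s · s = s^2
Ksp = (1.1022×10⁻⁶)^2 = 1.21×10⁻¹²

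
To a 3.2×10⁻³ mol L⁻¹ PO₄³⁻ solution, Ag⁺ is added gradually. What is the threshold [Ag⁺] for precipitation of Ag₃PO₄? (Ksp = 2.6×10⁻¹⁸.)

9.3×10⁻⁶ M

A salt starts to precipitate once the ion product Q reaches its Ksp.
Ag₃PO₄(s) ⇌ 3 Ag⁺(aq) + PO₄³⁻(aq)
Ksp = [Ag⁺]^3[PO₄³⁻] = [Ag⁺]^3(3.2×10⁻³)
[Ag⁺]^3 = 2.6×10⁻¹⁸ / (3.2×10⁻³) = 8.1×10⁻¹⁶
[Ag⁺] = 9.3×10⁻⁶ mol L⁻¹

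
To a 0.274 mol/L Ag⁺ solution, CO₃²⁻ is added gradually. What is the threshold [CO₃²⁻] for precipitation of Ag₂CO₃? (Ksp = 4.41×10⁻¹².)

The threshold for precipitation is Q = Ksp.
Ag₂CO₃(s) ⇌ 2 Ag⁺(aq) + CO₃²⁻(aq)
Ksp = [Ag⁺]^2[CO₃²⁻] = [CO₃²⁻](0.274)^2
[CO₃²⁻] = 4.41×10⁻¹² / (0.274)^2 = 5.87×10⁻¹¹
[CO₃²⁻] = 5.87×10⁻¹¹ mol/L

5.87×10⁻¹¹ M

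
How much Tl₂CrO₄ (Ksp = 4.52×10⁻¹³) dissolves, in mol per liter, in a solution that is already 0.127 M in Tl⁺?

2.80×10⁻¹¹ M

Tl₂CrO₄(s) ⇌ 2 Tl⁺(aq) + CrO₄²⁻(aq)
Let s be the solubility of Tl₂CrO₄ here. The common ion gives [Tl⁺] ≈ 0.127 M, and [CrO₄²⁻] = s.
Ksp = [Tl⁺]^2[CrO₄²⁻] = (0.127)^2s
s = 4.52×10⁻¹³ / (0.127)^2 = 2.80×10⁻¹¹
s = 2.80×10⁻¹¹ M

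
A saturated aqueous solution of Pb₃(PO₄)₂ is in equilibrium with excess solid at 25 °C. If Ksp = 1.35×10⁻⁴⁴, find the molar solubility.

6.60×10⁻¹⁰ M

Pb₃(PO₄)₂(s) ⇌ 3 Pb²⁺(aq) + 2 PO₄³⁻(aq)
If s mol/L of Pb₃(PO₄)₂ dissolves, [Pb²⁺] = 3s and [PO₄³⁻] = 2s.
Ksp = [Pb²⁺]^3[PO₄³⁻]^2 = (3s)^3 · (2s)^2 = 108s^5
108s^5 = 1.35×10⁻⁴⁴  ⇒  s^5 = 1.25×10⁻⁴⁶
Taking the 5th root, s = 6.60×10⁻¹⁰ mol L⁻¹.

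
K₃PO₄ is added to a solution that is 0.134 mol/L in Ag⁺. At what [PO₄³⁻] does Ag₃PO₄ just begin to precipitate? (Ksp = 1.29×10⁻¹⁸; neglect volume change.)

5.36×10⁻¹⁶ M

Precipitation begins when Q = Ksp.
Ag₃PO₄(s) ⇌ 3 Ag⁺(aq) + PO₄³⁻(aq)
Ksp = [Ag⁺]^3[PO₄³⁻] = [PO₄³⁻](0.134)^3
[PO₄³⁻] = 1.29×10⁻¹⁸ / (0.134)^3 = 5.36×10⁻¹⁶
[PO₄³⁻] = 5.36×10⁻¹⁶ mol/L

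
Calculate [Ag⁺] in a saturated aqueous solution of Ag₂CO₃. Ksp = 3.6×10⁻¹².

Ag₂CO₃(s) ⇌ 2 Ag⁺(aq) + CO₃²⁻(aq)
Call the molar solubility s, so that [Ag⁺] = 2s and [CO₃²⁻] = s.
Ksp = [Ag⁺]^2[CO₃²⁻] = (2s)^2 · s = 4s^3 = 3.6×10⁻¹²
s = 9.7×10⁻⁵ mol/L
[Ag⁺] = 2s = 1.9×10⁻⁴ mol/L

1.9×10⁻⁴ M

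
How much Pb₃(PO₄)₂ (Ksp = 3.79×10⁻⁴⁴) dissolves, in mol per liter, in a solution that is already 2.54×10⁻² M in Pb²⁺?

2.40×10⁻²⁰ M

Pb₃(PO₄)₂(s) ⇌ 3 Pb²⁺(aq) + 2 PO₄³⁻(aq)
Let s be the solubility of Pb₃(PO₄)₂ here. The common ion gives [Pb²⁺] ≈ 2.54×10⁻² M, and [PO₄³⁻] = 2s.
Ksp = [Pb²⁺]^3[PO₄³⁻]^2 = (2.54×10⁻²)^3(2s)^2
(2s)^2 = 3.79×10⁻⁴⁴ / (2.54×10⁻²)^3 = 2.31×10⁻³⁹
s = 2.40×10⁻²⁰ M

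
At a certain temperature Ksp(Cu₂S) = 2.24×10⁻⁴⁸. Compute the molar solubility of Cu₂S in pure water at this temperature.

Cu₂S(s) ⇌ 2 Cu⁺(aq) + S²⁻(aq)
Let s be the molar solubility. Then [Cu⁺] = 2s and [S²⁻] = s.
Ksp = [Cu⁺]^2[S²⁻] = (2s)^2 · s = 4s^3
4s^3 = 2.24×10⁻⁴⁸  ⇒  s^3 = 5.60×10⁻⁴⁹
Taking the 3rd root, s = 8.24×10⁻¹⁷ mol/L.

8.24×10⁻¹⁷ M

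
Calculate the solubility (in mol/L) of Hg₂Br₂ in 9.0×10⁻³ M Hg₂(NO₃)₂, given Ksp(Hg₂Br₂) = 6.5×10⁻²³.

4.2×10⁻¹¹ M

Hg₂Br₂(s) ⇌ Hg₂²⁺(aq) + 2 Br⁻(aq)
With Hg₂²⁺ already at 9.0×10⁻³ M and s small, take [Hg₂²⁺] ≈ 9.0×10⁻³ M and [Br⁻] = 2s.
Ksp = [Hg₂²⁺][Br⁻]^2 = (9.0×10⁻³)(2s)^2
(2s)^2 = 6.5×10⁻²³ / (9.0×10⁻³) = 7.2×10⁻²¹
s = 4.2×10⁻¹¹ M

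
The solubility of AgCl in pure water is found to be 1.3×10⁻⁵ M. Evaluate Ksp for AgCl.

AgCl(s) ⇌ Ag⁺(aq) + Cl⁻(aq)
With molar solubility s: [Ag⁺] = s, [Cl⁻] = s.
Ksp = [Ag⁺][Cl⁻] = s · s = s^2
Ksp = (1.3×10⁻⁵)^2 = 1.7×10⁻¹⁰

Ksp = 1.7×10⁻¹⁰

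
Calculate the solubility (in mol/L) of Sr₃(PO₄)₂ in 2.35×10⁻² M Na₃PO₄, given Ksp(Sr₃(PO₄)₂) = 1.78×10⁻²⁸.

2.29×10⁻⁹ M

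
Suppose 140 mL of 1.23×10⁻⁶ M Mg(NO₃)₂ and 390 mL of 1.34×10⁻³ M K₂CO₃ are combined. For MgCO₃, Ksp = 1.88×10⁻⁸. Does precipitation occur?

No

After mixing, V = 140 mL + 390 mL = 530 mL.
[Mg²⁺] = (1.23×10⁻⁶)(140)/530 = 3.25×10⁻⁷ M
[CO₃²⁻] = (1.34×10⁻³)(390)/530 = 9.86×10⁻⁴ M
Q = [Mg²⁺][CO₃²⁻] = 3.20×10⁻¹⁰
Q = 3.20×10⁻¹⁰ < Ksp = 1.88×10⁻⁸, so the solution is unsaturated and no precipitate forms.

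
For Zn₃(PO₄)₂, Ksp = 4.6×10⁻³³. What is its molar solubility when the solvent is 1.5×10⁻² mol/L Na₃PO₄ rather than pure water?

9.1×10⁻¹¹ M

Zn₃(PO₄)₂(s) ⇌ 3 Zn²⁺(aq) + 2 PO₄³⁻(aq)
Let s be the solubility of Zn₃(PO₄)₂ here. The common ion gives [PO₄³⁻] ≈ 1.5×10⁻² mol/L, and [Zn²⁺] = 3s.
Ksp = [Zn²⁺]^3[PO₄³⁻]^2 = (3s)^3(1.5×10⁻²)^2
(3s)^3 = 4.6×10⁻³³ / (1.5×10⁻²)^2 = 2.0×10⁻²⁹
s = 9.1×10⁻¹¹ mol/L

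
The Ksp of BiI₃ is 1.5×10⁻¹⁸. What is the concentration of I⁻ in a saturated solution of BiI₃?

4.6×10⁻⁵ M

BiI₃(s) ⇌ Bi³⁺(aq) + 3 I⁻(aq)
Call the molar solubility s, so that [Bi³⁺] = s and [I⁻] = 3s.
Ksp = [Bi³⁺][I⁻]^3 = s · (3s)^3 = 27s^4 = 1.5×10⁻¹⁸
s = 1.5×10⁻⁵ mol/L
[I⁻] = 3s = 4.6×10⁻⁵ mol/L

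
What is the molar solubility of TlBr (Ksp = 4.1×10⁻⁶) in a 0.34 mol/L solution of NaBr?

1.2×10⁻⁵ M

TlBr(s) ⇌ Tl⁺(aq) + Br⁻(aq)
With Br⁻ already at 0.34 mol/L and s small, take [Br⁻] ≈ 0.34 mol/L and [Tl⁺] = s.
Ksp = [Tl⁺][Br⁻] = s(0.34)
s = 4.1×10⁻⁶ / (0.34) = 1.2×10⁻⁵
s = 1.2×10⁻⁵ mol/L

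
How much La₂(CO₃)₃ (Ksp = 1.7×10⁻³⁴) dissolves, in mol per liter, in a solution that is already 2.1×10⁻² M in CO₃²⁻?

2.1×10⁻¹⁵ M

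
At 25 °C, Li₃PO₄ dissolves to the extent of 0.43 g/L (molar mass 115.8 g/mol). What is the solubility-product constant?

Molar solubility s = (0.43 g/L) / (115.8 g/mol) = 3.713×10⁻³ mol/L
Li₃PO₄(s) ⇌ 3 Li⁺(aq) + PO₄³⁻(aq)
With molar solubility s: [Li⁺] = 3s, [PO₄³⁻] = s.
Ksp = [Li⁺]^3[PO₄³⁻] = (3s)^3 · s = 27s^4
Ksp = 27 × (3.713×10⁻³)^4 = 5.1×10⁻⁹

Ksp = 5.1×10⁻⁹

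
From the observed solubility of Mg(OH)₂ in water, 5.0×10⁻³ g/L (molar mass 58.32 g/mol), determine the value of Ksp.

Convert to molarity: s = 5.0×10⁻³ / 58.32 = 8.573×10⁻⁵ mol/L
Mg(OH)₂(s) ⇌ Mg²⁺(aq) + 2 OH⁻(aq)
For each mole of Mg(OH)₂ that dissolves per liter, [Mg²⁺] = s and [OH⁻] = 2s; let s denote this solubility.
Ksp = [Mg²⁺][OH⁻]^2 = s · (2s)^2 = 4s^3
Ksp = 4 × (8.573×10⁻⁵)^3 = 2.5×10⁻¹²

Ksp = 2.5×10⁻¹²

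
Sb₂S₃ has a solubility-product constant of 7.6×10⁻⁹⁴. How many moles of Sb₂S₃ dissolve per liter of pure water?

Sb₂S₃(s) ⇌ 2 Sb³⁺(aq) + 3 S²⁻(aq)
If s mol/L of Sb₂S₃ dissolves, [Sb³⁺] = 2s and [S²⁻] = 3s.
Ksp = [Sb³⁺]^2[S²⁻]^3 = (2s)^2 · (3s)^3 = 108s^5
108s^5 = 7.6×10⁻⁹⁴  ⇒  s^5 = 7.0×10⁻⁹⁶
s = 9.3×10⁻²⁰ M

9.3×10⁻²⁰ M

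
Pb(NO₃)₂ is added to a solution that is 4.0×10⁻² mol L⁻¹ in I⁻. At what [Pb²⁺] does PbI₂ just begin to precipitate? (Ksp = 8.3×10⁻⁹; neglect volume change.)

5.2×10⁻⁶ M

Precipitation of each salt begins when its ion product equals Ksp.
PbI₂(s) ⇌ Pb²⁺(aq) + 2 I⁻(aq)
Ksp = [Pb²⁺][I⁻]^2 = [Pb²⁺](4.0×10⁻²)^2
[Pb²⁺] = 8.3×10⁻⁹ / (4.0×10⁻²)^2 = 5.2×10⁻⁶
[Pb²⁺] = 5.2×10⁻⁶ mol L⁻¹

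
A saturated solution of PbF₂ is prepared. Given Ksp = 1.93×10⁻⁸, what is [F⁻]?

PbF₂(s) ⇌ Pb²⁺(aq) + 2 F⁻(aq)
Call the molar solubility s, so that [Pb²⁺] = s and [F⁻] = 2s.
Ksp = [Pb²⁺][F⁻]^2 = s · (2s)^2 = 4s^3 = 1.93×10⁻⁸
s = 1.69×10⁻³ mol/L
[F⁻] = 2s = 3.38×10⁻³ mol/L

3.38×10⁻³ M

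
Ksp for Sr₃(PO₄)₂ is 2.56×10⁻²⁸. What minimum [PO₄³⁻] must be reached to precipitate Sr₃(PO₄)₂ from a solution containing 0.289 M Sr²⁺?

1.03×10⁻¹³ M

Precipitation begins when Q = Ksp.
Sr₃(PO₄)₂(s) ⇌ 3 Sr²⁺(aq) + 2 PO₄³⁻(aq)
Ksp = [Sr²⁺]^3[PO₄³⁻]^2 = [PO₄³⁻]^2(0.289)^3
[PO₄³⁻]^2 = 2.56×10⁻²⁸ / (0.289)^3 = 1.06×10⁻²⁶
[PO₄³⁻] = 1.03×10⁻¹³ M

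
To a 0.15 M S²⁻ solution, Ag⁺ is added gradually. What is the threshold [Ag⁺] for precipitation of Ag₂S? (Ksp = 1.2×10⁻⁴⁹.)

Each salt precipitates once Q = Ksp for that salt.
Ag₂S(s) ⇌ 2 Ag⁺(aq) + S²⁻(aq)
Ksp = [Ag⁺]^2[S²⁻] = [Ag⁺]^2(0.15)
[Ag⁺]^2 = 1.2×10⁻⁴⁹ / (0.15) = 8.0×10⁻⁴⁹
[Ag⁺] = 8.9×10⁻²⁵ M

8.9×10⁻²⁵ M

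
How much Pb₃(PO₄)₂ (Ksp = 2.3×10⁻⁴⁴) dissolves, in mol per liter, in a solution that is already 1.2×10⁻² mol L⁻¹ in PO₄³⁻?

1.8×10⁻¹⁴ M

Pb₃(PO₄)₂(s) ⇌ 3 Pb²⁺(aq) + 2 PO₄³⁻(aq)
The solution already contains PO₄³⁻ at 1.2×10⁻² mol L⁻¹. Let s be the molar solubility of Pb₃(PO₄)₂.
[PO₄³⁻] ≈ 1.2×10⁻² mol L⁻¹ (common ion dominates); [Pb²⁺] = 3s.
Ksp = [Pb²⁺]^3[PO₄³⁻]^2 = (3s)^3(1.2×10⁻²)^2
(3s)^3 = 2.3×10⁻⁴⁴ / (1.2×10⁻²)^2 = 1.6×10⁻⁴⁰
s = 1.8×10⁻¹⁴ mol L⁻¹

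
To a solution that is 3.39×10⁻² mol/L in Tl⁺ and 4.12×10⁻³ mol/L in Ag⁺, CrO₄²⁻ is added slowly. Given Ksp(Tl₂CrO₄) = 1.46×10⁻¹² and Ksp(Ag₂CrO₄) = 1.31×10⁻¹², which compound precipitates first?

Tl₂CrO₄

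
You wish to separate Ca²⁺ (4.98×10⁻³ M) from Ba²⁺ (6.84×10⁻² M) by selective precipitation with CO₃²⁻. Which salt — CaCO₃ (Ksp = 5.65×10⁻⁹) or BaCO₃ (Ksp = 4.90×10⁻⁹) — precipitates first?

BaCO₃

Each salt precipitates once Q = Ksp for that salt.
For CaCO₃: [CO₃²⁻] = (Ksp/[Ca²⁺]) = 1.13×10⁻⁶ M
For BaCO₃: [CO₃²⁻] = (Ksp/[Ba²⁺]) = 7.16×10⁻⁸ M
Since BaCO₃ needs less CO₃²⁻ to reach saturation, it precipitates first.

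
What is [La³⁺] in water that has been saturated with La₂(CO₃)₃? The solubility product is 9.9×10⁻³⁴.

La₂(CO₃)₃(s) ⇌ 2 La³⁺(aq) + 3 CO₃²⁻(aq)
For each mole of La₂(CO₃)₃ that dissolves per liter, [La³⁺] = 2s and [CO₃²⁻] = 3s; let s denote this solubility.
Ksp = [La³⁺]^2[CO₃²⁻]^3 = (2s)^2 · (3s)^3 = 108s^5 = 9.9×10⁻³⁴
s = 9.8×10⁻⁸ M
[La³⁺] = 2s = 2.0×10⁻⁷ M

2.0×10⁻⁷ M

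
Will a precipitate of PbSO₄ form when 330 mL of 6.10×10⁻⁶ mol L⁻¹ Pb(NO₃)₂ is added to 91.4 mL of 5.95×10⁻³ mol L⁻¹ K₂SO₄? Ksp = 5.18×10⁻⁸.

The combined volume is 421.4 mL.
[Pb²⁺] = (6.10×10⁻⁶)(330)/421.4 = 4.78×10⁻⁶ mol L⁻¹
[SO₄²⁻] = (5.95×10⁻³)(91.4)/421.4 = 1.29×10⁻³ mol L⁻¹
Q = [Pb²⁺][SO₄²⁻] = 6.16×10⁻⁹
Since Q (6.16×10⁻⁹) is less than Ksp (5.18×10⁻⁸), no PbSO₄ precipitates.

No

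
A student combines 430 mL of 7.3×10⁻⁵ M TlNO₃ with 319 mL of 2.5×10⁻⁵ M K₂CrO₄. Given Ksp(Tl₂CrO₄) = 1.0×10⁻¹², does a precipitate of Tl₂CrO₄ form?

No

The combined volume is 749 mL.
[Tl⁺] = (7.3×10⁻⁵)(430)/749 = 4.2×10⁻⁵ M
[CrO₄²⁻] = (2.5×10⁻⁵)(319)/749 = 1.1×10⁻⁵ M
Q = [Tl⁺]^2[CrO₄²⁻] = 1.9×10⁻¹⁴
Q = 1.9×10⁻¹⁴ < Ksp = 1.0×10⁻¹², so the solution is unsaturated and no precipitate forms.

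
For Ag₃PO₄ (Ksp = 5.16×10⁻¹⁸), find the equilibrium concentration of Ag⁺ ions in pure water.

Ag₃PO₄(s) ⇌ 3 Ag⁺(aq) + PO₄³⁻(aq)
Call the molar solubility s, so that [Ag⁺] = 3s and [PO₄³⁻] = s.
Ksp = [Ag⁺]^3[PO₄³⁻] = (3s)^3 · s = 27s^4 = 5.16×10⁻¹⁸
s = 2.09×10⁻⁵ mol/L
[Ag⁺] = 3s = 6.27×10⁻⁵ mol/L

6.27×10⁻⁵ M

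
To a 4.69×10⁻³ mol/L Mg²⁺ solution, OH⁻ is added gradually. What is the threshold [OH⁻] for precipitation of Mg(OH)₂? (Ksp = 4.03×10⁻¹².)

2.93×10⁻⁵ M

The threshold for precipitation is Q = Ksp.
Mg(OH)₂(s) ⇌ Mg²⁺(aq) + 2 OH⁻(aq)
Ksp = [Mg²⁺][OH⁻]^2 = [OH⁻]^2(4.69×10⁻³)
[OH⁻]^2 = 4.03×10⁻¹² / (4.69×10⁻³) = 8.59×10⁻¹⁰
[OH⁻] = 2.93×10⁻⁵ mol/L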